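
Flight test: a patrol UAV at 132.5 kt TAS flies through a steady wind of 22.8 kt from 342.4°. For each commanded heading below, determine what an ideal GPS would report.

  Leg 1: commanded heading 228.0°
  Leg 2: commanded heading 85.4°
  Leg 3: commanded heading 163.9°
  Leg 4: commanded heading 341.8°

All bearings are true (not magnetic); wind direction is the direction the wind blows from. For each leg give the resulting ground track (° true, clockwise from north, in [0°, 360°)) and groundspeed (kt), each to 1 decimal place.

Leg 1: heading 228.0°; drift -8.3° → track 219.7°, groundspeed 143.4 kt
Leg 2: heading 85.4°; drift +9.2° → track 94.6°, groundspeed 139.4 kt
Leg 3: heading 163.9°; drift -0.2° → track 163.7°, groundspeed 155.3 kt
Leg 4: heading 341.8°; drift -0.1° → track 341.7°, groundspeed 109.7 kt

Leg 1: track=219.7°, groundspeed=143.4 kt
Leg 2: track=94.6°, groundspeed=139.4 kt
Leg 3: track=163.7°, groundspeed=155.3 kt
Leg 4: track=341.7°, groundspeed=109.7 kt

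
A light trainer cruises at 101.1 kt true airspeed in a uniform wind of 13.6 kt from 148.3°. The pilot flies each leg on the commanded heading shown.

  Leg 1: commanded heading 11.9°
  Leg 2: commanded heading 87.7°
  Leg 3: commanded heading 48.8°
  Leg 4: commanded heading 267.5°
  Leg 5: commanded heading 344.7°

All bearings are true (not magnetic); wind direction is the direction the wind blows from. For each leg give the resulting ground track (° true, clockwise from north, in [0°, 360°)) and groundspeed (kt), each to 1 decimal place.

Leg 1: track=7.1°, groundspeed=111.3 kt
Leg 2: track=80.5°, groundspeed=95.2 kt
Leg 3: track=41.4°, groundspeed=104.2 kt
Leg 4: track=273.8°, groundspeed=108.4 kt
Leg 5: track=342.8°, groundspeed=114.2 kt

Leg 1: heading 11.9°; drift -4.8° → track 7.1°, groundspeed 111.3 kt
Leg 2: heading 87.7°; drift -7.2° → track 80.5°, groundspeed 95.2 kt
Leg 3: heading 48.8°; drift -7.4° → track 41.4°, groundspeed 104.2 kt
Leg 4: heading 267.5°; drift +6.3° → track 273.8°, groundspeed 108.4 kt
Leg 5: heading 344.7°; drift -1.9° → track 342.8°, groundspeed 114.2 kt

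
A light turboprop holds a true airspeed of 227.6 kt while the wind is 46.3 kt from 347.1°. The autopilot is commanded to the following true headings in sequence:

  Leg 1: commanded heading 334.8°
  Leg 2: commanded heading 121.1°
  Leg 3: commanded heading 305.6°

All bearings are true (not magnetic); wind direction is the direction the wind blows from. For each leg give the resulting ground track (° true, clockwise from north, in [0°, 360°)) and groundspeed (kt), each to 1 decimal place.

Leg 1: heading 334.8°; drift -3.1° → track 331.7°, groundspeed 182.6 kt
Leg 2: heading 121.1°; drift +7.3° → track 128.4°, groundspeed 261.9 kt
Leg 3: heading 305.6°; drift -9.0° → track 296.6°, groundspeed 195.3 kt

Leg 1: track=331.7°, groundspeed=182.6 kt
Leg 2: track=128.4°, groundspeed=261.9 kt
Leg 3: track=296.6°, groundspeed=195.3 kt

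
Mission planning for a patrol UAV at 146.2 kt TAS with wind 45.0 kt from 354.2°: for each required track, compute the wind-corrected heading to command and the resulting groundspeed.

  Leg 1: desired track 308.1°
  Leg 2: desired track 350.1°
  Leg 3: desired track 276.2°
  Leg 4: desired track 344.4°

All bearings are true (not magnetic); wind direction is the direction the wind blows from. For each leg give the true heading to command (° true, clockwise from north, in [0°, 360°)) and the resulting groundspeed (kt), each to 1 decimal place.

Leg 1: heading=320.9°, groundspeed=111.4 kt
Leg 2: heading=351.4°, groundspeed=101.3 kt
Leg 3: heading=293.7°, groundspeed=130.1 kt
Leg 4: heading=347.4°, groundspeed=101.7 kt

Leg 1: desired track 308.1°; wind correction +12.8° → command heading 320.9°, groundspeed 111.4 kt
Leg 2: desired track 350.1°; wind correction +1.3° → command heading 351.4°, groundspeed 101.3 kt
Leg 3: desired track 276.2°; wind correction +17.5° → command heading 293.7°, groundspeed 130.1 kt
Leg 4: desired track 344.4°; wind correction +3.0° → command heading 347.4°, groundspeed 101.7 kt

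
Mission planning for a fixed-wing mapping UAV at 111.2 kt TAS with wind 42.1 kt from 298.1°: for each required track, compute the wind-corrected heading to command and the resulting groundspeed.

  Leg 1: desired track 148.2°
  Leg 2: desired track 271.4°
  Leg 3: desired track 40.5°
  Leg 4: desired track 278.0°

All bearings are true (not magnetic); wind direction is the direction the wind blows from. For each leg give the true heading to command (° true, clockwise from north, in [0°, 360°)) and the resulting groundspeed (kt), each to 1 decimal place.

Leg 1: desired track 148.2°; wind correction +10.9° → command heading 159.1°, groundspeed 145.6 kt
Leg 2: desired track 271.4°; wind correction +9.8° → command heading 281.2°, groundspeed 72.0 kt
Leg 3: desired track 40.5°; wind correction -21.7° → command heading 18.8°, groundspeed 112.4 kt
Leg 4: desired track 278.0°; wind correction +7.5° → command heading 285.5°, groundspeed 70.7 kt

Leg 1: heading=159.1°, groundspeed=145.6 kt
Leg 2: heading=281.2°, groundspeed=72.0 kt
Leg 3: heading=18.8°, groundspeed=112.4 kt
Leg 4: heading=285.5°, groundspeed=70.7 kt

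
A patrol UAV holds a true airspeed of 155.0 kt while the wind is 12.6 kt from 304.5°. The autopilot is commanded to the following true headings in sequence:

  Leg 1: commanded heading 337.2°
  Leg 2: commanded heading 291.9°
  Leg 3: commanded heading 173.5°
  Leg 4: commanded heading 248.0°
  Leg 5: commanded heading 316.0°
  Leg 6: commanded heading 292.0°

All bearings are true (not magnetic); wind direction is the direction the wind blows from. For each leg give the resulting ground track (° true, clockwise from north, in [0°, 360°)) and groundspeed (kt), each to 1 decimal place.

Leg 1: heading 337.2°; drift +2.7° → track 339.9°, groundspeed 144.6 kt
Leg 2: heading 291.9°; drift -1.1° → track 290.8°, groundspeed 142.7 kt
Leg 3: heading 173.5°; drift -3.3° → track 170.2°, groundspeed 163.5 kt
Leg 4: heading 248.0°; drift -4.1° → track 243.9°, groundspeed 148.4 kt
Leg 5: heading 316.0°; drift +1.0° → track 317.0°, groundspeed 142.7 kt
Leg 6: heading 292.0°; drift -1.1° → track 290.9°, groundspeed 142.7 kt

Leg 1: track=339.9°, groundspeed=144.6 kt
Leg 2: track=290.8°, groundspeed=142.7 kt
Leg 3: track=170.2°, groundspeed=163.5 kt
Leg 4: track=243.9°, groundspeed=148.4 kt
Leg 5: track=317.0°, groundspeed=142.7 kt
Leg 6: track=290.9°, groundspeed=142.7 kt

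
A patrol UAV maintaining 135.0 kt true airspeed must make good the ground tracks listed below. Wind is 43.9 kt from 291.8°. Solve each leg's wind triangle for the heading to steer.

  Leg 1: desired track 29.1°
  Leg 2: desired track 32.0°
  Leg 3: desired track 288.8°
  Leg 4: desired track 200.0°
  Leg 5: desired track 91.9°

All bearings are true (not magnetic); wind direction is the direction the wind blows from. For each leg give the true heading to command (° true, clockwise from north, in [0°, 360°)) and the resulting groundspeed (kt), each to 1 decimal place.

Leg 1: desired track 29.1°; wind correction -18.8° → command heading 10.3°, groundspeed 133.4 kt
Leg 2: desired track 32.0°; wind correction -18.7° → command heading 13.3°, groundspeed 135.7 kt
Leg 3: desired track 288.8°; wind correction +1.0° → command heading 289.8°, groundspeed 91.1 kt
Leg 4: desired track 200.0°; wind correction +19.0° → command heading 219.0°, groundspeed 129.0 kt
Leg 5: desired track 91.9°; wind correction -6.4° → command heading 85.5°, groundspeed 175.4 kt

Leg 1: heading=10.3°, groundspeed=133.4 kt
Leg 2: heading=13.3°, groundspeed=135.7 kt
Leg 3: heading=289.8°, groundspeed=91.1 kt
Leg 4: heading=219.0°, groundspeed=129.0 kt
Leg 5: heading=85.5°, groundspeed=175.4 kt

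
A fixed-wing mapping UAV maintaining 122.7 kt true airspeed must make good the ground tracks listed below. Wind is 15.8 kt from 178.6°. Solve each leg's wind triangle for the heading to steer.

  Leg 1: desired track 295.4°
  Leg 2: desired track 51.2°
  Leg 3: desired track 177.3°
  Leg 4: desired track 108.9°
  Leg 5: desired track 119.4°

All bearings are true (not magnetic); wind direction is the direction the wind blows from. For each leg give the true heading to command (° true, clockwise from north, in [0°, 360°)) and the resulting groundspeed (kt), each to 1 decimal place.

Leg 1: heading=288.8°, groundspeed=129.0 kt
Leg 2: heading=57.1°, groundspeed=131.7 kt
Leg 3: heading=177.5°, groundspeed=106.9 kt
Leg 4: heading=115.8°, groundspeed=116.3 kt
Leg 5: heading=125.8°, groundspeed=113.9 kt

Leg 1: desired track 295.4°; wind correction -6.6° → command heading 288.8°, groundspeed 129.0 kt
Leg 2: desired track 51.2°; wind correction +5.9° → command heading 57.1°, groundspeed 131.7 kt
Leg 3: desired track 177.3°; wind correction +0.2° → command heading 177.5°, groundspeed 106.9 kt
Leg 4: desired track 108.9°; wind correction +6.9° → command heading 115.8°, groundspeed 116.3 kt
Leg 5: desired track 119.4°; wind correction +6.4° → command heading 125.8°, groundspeed 113.9 kt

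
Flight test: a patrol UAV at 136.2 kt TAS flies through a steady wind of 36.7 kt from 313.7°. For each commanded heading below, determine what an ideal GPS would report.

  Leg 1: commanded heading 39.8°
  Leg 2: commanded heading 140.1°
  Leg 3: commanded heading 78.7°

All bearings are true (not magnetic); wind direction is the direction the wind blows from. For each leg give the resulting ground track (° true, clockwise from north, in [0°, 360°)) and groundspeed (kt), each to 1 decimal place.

Leg 1: heading 39.8°; drift +15.3° → track 55.1°, groundspeed 138.6 kt
Leg 2: heading 140.1°; drift -1.4° → track 138.7°, groundspeed 172.7 kt
Leg 3: heading 78.7°; drift +10.8° → track 89.5°, groundspeed 160.1 kt

Leg 1: track=55.1°, groundspeed=138.6 kt
Leg 2: track=138.7°, groundspeed=172.7 kt
Leg 3: track=89.5°, groundspeed=160.1 kt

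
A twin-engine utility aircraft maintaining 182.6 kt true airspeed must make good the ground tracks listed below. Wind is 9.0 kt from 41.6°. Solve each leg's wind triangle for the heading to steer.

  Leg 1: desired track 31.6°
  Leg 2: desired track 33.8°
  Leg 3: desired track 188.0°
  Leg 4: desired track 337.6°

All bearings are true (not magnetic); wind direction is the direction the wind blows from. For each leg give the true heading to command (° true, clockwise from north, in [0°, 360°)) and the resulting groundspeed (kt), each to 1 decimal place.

Leg 1: desired track 31.6°; wind correction +0.5° → command heading 32.1°, groundspeed 173.7 kt
Leg 2: desired track 33.8°; wind correction +0.4° → command heading 34.2°, groundspeed 173.7 kt
Leg 3: desired track 188.0°; wind correction -1.6° → command heading 186.4°, groundspeed 190.0 kt
Leg 4: desired track 337.6°; wind correction +2.5° → command heading 340.1°, groundspeed 178.5 kt

Leg 1: heading=32.1°, groundspeed=173.7 kt
Leg 2: heading=34.2°, groundspeed=173.7 kt
Leg 3: heading=186.4°, groundspeed=190.0 kt
Leg 4: heading=340.1°, groundspeed=178.5 kt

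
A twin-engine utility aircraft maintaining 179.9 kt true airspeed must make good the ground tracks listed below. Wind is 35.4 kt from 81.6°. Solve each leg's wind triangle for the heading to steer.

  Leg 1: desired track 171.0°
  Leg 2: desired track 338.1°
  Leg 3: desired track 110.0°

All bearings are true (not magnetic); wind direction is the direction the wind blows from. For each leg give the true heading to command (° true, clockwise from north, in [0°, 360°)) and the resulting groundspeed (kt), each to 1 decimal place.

Leg 1: heading=159.7°, groundspeed=176.0 kt
Leg 2: heading=349.1°, groundspeed=184.8 kt
Leg 3: heading=104.6°, groundspeed=148.0 kt

Leg 1: desired track 171.0°; wind correction -11.3° → command heading 159.7°, groundspeed 176.0 kt
Leg 2: desired track 338.1°; wind correction +11.0° → command heading 349.1°, groundspeed 184.8 kt
Leg 3: desired track 110.0°; wind correction -5.4° → command heading 104.6°, groundspeed 148.0 kt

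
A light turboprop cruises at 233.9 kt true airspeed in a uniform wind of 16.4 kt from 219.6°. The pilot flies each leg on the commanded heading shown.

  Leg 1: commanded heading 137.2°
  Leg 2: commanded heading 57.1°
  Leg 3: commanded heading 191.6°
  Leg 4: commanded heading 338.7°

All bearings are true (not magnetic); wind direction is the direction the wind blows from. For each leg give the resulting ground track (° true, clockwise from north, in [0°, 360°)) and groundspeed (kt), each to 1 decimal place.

Leg 1: track=133.2°, groundspeed=232.3 kt
Leg 2: track=56.0°, groundspeed=249.6 kt
Leg 3: track=189.6°, groundspeed=219.6 kt
Leg 4: track=342.1°, groundspeed=242.3 kt

Leg 1: heading 137.2°; drift -4.0° → track 133.2°, groundspeed 232.3 kt
Leg 2: heading 57.1°; drift -1.1° → track 56.0°, groundspeed 249.6 kt
Leg 3: heading 191.6°; drift -2.0° → track 189.6°, groundspeed 219.6 kt
Leg 4: heading 338.7°; drift +3.4° → track 342.1°, groundspeed 242.3 kt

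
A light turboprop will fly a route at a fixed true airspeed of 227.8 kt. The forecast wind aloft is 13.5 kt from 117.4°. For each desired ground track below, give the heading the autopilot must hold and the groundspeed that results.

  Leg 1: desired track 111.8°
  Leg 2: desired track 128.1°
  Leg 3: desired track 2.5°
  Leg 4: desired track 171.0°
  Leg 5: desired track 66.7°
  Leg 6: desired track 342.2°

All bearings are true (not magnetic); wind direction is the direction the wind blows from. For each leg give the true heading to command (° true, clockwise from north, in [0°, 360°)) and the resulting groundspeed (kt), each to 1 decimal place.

Leg 1: heading=112.1°, groundspeed=214.4 kt
Leg 2: heading=127.5°, groundspeed=214.5 kt
Leg 3: heading=5.6°, groundspeed=233.2 kt
Leg 4: heading=168.3°, groundspeed=219.5 kt
Leg 5: heading=69.3°, groundspeed=219.0 kt
Leg 6: heading=344.6°, groundspeed=237.2 kt

Leg 1: desired track 111.8°; wind correction +0.3° → command heading 112.1°, groundspeed 214.4 kt
Leg 2: desired track 128.1°; wind correction -0.6° → command heading 127.5°, groundspeed 214.5 kt
Leg 3: desired track 2.5°; wind correction +3.1° → command heading 5.6°, groundspeed 233.2 kt
Leg 4: desired track 171.0°; wind correction -2.7° → command heading 168.3°, groundspeed 219.5 kt
Leg 5: desired track 66.7°; wind correction +2.6° → command heading 69.3°, groundspeed 219.0 kt
Leg 6: desired track 342.2°; wind correction +2.4° → command heading 344.6°, groundspeed 237.2 kt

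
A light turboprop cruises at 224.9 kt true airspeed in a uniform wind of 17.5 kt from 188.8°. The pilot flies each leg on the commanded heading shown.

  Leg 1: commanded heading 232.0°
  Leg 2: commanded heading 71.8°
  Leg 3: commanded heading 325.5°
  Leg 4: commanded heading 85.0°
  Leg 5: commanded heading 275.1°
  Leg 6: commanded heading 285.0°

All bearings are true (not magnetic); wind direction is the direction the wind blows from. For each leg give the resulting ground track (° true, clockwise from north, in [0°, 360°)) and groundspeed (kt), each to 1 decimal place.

Leg 1: heading 232.0°; drift +3.2° → track 235.2°, groundspeed 212.5 kt
Leg 2: heading 71.8°; drift -3.8° → track 68.0°, groundspeed 233.4 kt
Leg 3: heading 325.5°; drift +2.9° → track 328.4°, groundspeed 237.9 kt
Leg 4: heading 85.0°; drift -4.2° → track 80.8°, groundspeed 229.7 kt
Leg 5: heading 275.1°; drift +4.5° → track 279.6°, groundspeed 224.5 kt
Leg 6: heading 285.0°; drift +4.4° → track 289.4°, groundspeed 227.5 kt

Leg 1: track=235.2°, groundspeed=212.5 kt
Leg 2: track=68.0°, groundspeed=233.4 kt
Leg 3: track=328.4°, groundspeed=237.9 kt
Leg 4: track=80.8°, groundspeed=229.7 kt
Leg 5: track=279.6°, groundspeed=224.5 kt
Leg 6: track=289.4°, groundspeed=227.5 kt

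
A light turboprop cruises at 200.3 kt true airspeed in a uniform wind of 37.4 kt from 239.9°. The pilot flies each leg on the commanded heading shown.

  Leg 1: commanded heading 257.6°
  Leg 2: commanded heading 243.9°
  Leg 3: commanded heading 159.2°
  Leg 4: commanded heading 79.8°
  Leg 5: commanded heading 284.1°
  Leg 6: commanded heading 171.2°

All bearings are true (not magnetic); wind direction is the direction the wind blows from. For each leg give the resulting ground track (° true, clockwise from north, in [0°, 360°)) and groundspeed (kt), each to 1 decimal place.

Leg 1: heading 257.6°; drift +4.0° → track 261.6°, groundspeed 165.1 kt
Leg 2: heading 243.9°; drift +0.9° → track 244.8°, groundspeed 163.0 kt
Leg 3: heading 159.2°; drift -10.8° → track 148.4°, groundspeed 197.7 kt
Leg 4: heading 79.8°; drift -3.1° → track 76.7°, groundspeed 235.8 kt
Leg 5: heading 284.1°; drift +8.5° → track 292.6°, groundspeed 175.4 kt
Leg 6: heading 171.2°; drift -10.6° → track 160.6°, groundspeed 189.9 kt

Leg 1: track=261.6°, groundspeed=165.1 kt
Leg 2: track=244.8°, groundspeed=163.0 kt
Leg 3: track=148.4°, groundspeed=197.7 kt
Leg 4: track=76.7°, groundspeed=235.8 kt
Leg 5: track=292.6°, groundspeed=175.4 kt
Leg 6: track=160.6°, groundspeed=189.9 kt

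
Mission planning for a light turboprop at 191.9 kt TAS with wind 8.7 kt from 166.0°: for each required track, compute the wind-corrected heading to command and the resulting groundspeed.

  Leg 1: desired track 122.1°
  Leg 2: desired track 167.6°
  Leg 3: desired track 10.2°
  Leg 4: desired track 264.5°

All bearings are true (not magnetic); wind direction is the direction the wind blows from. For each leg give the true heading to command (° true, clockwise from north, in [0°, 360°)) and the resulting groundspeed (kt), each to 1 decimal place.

Leg 1: heading=123.9°, groundspeed=185.5 kt
Leg 2: heading=167.5°, groundspeed=183.2 kt
Leg 3: heading=11.3°, groundspeed=199.8 kt
Leg 4: heading=261.9°, groundspeed=193.0 kt

Leg 1: desired track 122.1°; wind correction +1.8° → command heading 123.9°, groundspeed 185.5 kt
Leg 2: desired track 167.6°; wind correction -0.1° → command heading 167.5°, groundspeed 183.2 kt
Leg 3: desired track 10.2°; wind correction +1.1° → command heading 11.3°, groundspeed 199.8 kt
Leg 4: desired track 264.5°; wind correction -2.6° → command heading 261.9°, groundspeed 193.0 kt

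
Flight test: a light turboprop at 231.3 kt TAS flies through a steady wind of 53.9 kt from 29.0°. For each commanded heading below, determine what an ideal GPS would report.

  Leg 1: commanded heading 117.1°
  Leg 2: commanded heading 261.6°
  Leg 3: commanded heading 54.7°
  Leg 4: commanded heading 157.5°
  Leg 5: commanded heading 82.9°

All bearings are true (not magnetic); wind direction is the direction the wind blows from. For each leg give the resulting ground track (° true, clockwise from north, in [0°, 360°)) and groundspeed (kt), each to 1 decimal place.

Leg 1: track=130.3°, groundspeed=235.8 kt
Leg 2: track=252.4°, groundspeed=267.5 kt
Leg 3: track=62.0°, groundspeed=184.2 kt
Leg 4: track=166.5°, groundspeed=268.2 kt
Leg 5: track=95.2°, groundspeed=204.2 kt

Leg 1: heading 117.1°; drift +13.2° → track 130.3°, groundspeed 235.8 kt
Leg 2: heading 261.6°; drift -9.2° → track 252.4°, groundspeed 267.5 kt
Leg 3: heading 54.7°; drift +7.3° → track 62.0°, groundspeed 184.2 kt
Leg 4: heading 157.5°; drift +9.0° → track 166.5°, groundspeed 268.2 kt
Leg 5: heading 82.9°; drift +12.3° → track 95.2°, groundspeed 204.2 kt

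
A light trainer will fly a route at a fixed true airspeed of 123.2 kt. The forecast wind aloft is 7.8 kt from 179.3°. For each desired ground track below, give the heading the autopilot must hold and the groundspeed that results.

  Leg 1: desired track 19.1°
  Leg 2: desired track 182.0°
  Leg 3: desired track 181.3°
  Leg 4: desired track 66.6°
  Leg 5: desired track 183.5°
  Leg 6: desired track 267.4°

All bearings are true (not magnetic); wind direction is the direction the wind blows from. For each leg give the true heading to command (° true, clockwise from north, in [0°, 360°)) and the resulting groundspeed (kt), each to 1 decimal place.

Leg 1: desired track 19.1°; wind correction +1.2° → command heading 20.3°, groundspeed 130.5 kt
Leg 2: desired track 182.0°; wind correction -0.2° → command heading 181.8°, groundspeed 115.4 kt
Leg 3: desired track 181.3°; wind correction -0.1° → command heading 181.2°, groundspeed 115.4 kt
Leg 4: desired track 66.6°; wind correction +3.3° → command heading 69.9°, groundspeed 126.0 kt
Leg 5: desired track 183.5°; wind correction -0.3° → command heading 183.2°, groundspeed 115.4 kt
Leg 6: desired track 267.4°; wind correction -3.6° → command heading 263.8°, groundspeed 122.7 kt

Leg 1: heading=20.3°, groundspeed=130.5 kt
Leg 2: heading=181.8°, groundspeed=115.4 kt
Leg 3: heading=181.2°, groundspeed=115.4 kt
Leg 4: heading=69.9°, groundspeed=126.0 kt
Leg 5: heading=183.2°, groundspeed=115.4 kt
Leg 6: heading=263.8°, groundspeed=122.7 kt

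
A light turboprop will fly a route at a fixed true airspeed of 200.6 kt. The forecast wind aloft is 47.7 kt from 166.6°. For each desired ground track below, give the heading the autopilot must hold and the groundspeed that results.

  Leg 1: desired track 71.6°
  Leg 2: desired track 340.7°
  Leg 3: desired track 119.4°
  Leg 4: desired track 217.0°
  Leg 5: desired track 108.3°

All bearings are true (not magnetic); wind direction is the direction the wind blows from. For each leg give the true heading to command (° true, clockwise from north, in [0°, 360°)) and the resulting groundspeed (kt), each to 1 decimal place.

Leg 1: heading=85.3°, groundspeed=199.0 kt
Leg 2: heading=339.3°, groundspeed=248.0 kt
Leg 3: heading=129.4°, groundspeed=165.1 kt
Leg 4: heading=206.4°, groundspeed=166.8 kt
Leg 5: heading=120.0°, groundspeed=171.4 kt

Leg 1: desired track 71.6°; wind correction +13.7° → command heading 85.3°, groundspeed 199.0 kt
Leg 2: desired track 340.7°; wind correction -1.4° → command heading 339.3°, groundspeed 248.0 kt
Leg 3: desired track 119.4°; wind correction +10.0° → command heading 129.4°, groundspeed 165.1 kt
Leg 4: desired track 217.0°; wind correction -10.6° → command heading 206.4°, groundspeed 166.8 kt
Leg 5: desired track 108.3°; wind correction +11.7° → command heading 120.0°, groundspeed 171.4 kt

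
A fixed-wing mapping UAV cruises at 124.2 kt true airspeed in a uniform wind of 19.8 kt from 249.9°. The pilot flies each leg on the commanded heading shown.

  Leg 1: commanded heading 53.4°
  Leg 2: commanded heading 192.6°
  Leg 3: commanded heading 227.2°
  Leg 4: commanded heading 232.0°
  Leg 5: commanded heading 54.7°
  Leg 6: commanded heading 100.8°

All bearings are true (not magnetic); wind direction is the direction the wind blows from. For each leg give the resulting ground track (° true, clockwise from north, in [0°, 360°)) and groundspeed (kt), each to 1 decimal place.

Leg 1: heading 53.4°; drift +2.2° → track 55.6°, groundspeed 143.3 kt
Leg 2: heading 192.6°; drift -8.4° → track 184.2°, groundspeed 114.7 kt
Leg 3: heading 227.2°; drift -4.1° → track 223.1°, groundspeed 106.2 kt
Leg 4: heading 232.0°; drift -3.3° → track 228.7°, groundspeed 105.5 kt
Leg 5: heading 54.7°; drift +2.1° → track 56.8°, groundspeed 143.4 kt
Leg 6: heading 100.8°; drift -4.1° → track 96.7°, groundspeed 141.6 kt

Leg 1: track=55.6°, groundspeed=143.3 kt
Leg 2: track=184.2°, groundspeed=114.7 kt
Leg 3: track=223.1°, groundspeed=106.2 kt
Leg 4: track=228.7°, groundspeed=105.5 kt
Leg 5: track=56.8°, groundspeed=143.4 kt
Leg 6: track=96.7°, groundspeed=141.6 kt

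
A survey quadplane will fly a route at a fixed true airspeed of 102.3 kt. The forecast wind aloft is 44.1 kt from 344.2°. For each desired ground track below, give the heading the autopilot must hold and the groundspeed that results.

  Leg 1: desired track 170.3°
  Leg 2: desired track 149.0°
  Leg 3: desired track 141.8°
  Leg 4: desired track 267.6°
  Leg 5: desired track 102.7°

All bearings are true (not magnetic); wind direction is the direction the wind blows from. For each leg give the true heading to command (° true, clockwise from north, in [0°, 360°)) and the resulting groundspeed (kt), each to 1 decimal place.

Leg 1: desired track 170.3°; wind correction +2.6° → command heading 172.9°, groundspeed 146.0 kt
Leg 2: desired track 149.0°; wind correction -6.5° → command heading 142.5°, groundspeed 144.2 kt
Leg 3: desired track 141.8°; wind correction -9.5° → command heading 132.3°, groundspeed 141.7 kt
Leg 4: desired track 267.6°; wind correction +24.8° → command heading 292.4°, groundspeed 82.7 kt
Leg 5: desired track 102.7°; wind correction -22.3° → command heading 80.4°, groundspeed 115.7 kt

Leg 1: heading=172.9°, groundspeed=146.0 kt
Leg 2: heading=142.5°, groundspeed=144.2 kt
Leg 3: heading=132.3°, groundspeed=141.7 kt
Leg 4: heading=292.4°, groundspeed=82.7 kt
Leg 5: heading=80.4°, groundspeed=115.7 kt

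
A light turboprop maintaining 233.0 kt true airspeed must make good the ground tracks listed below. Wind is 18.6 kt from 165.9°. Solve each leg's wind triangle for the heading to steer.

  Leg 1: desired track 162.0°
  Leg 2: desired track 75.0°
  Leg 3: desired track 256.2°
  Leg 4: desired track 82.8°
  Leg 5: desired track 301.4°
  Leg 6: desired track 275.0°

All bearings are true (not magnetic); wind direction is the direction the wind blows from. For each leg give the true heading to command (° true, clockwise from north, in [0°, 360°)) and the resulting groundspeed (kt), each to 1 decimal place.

Leg 1: heading=162.3°, groundspeed=214.4 kt
Leg 2: heading=79.6°, groundspeed=232.5 kt
Leg 3: heading=251.6°, groundspeed=232.4 kt
Leg 4: heading=87.3°, groundspeed=230.0 kt
Leg 5: heading=298.2°, groundspeed=245.9 kt
Leg 6: heading=270.7°, groundspeed=238.4 kt

Leg 1: desired track 162.0°; wind correction +0.3° → command heading 162.3°, groundspeed 214.4 kt
Leg 2: desired track 75.0°; wind correction +4.6° → command heading 79.6°, groundspeed 232.5 kt
Leg 3: desired track 256.2°; wind correction -4.6° → command heading 251.6°, groundspeed 232.4 kt
Leg 4: desired track 82.8°; wind correction +4.5° → command heading 87.3°, groundspeed 230.0 kt
Leg 5: desired track 301.4°; wind correction -3.2° → command heading 298.2°, groundspeed 245.9 kt
Leg 6: desired track 275.0°; wind correction -4.3° → command heading 270.7°, groundspeed 238.4 kt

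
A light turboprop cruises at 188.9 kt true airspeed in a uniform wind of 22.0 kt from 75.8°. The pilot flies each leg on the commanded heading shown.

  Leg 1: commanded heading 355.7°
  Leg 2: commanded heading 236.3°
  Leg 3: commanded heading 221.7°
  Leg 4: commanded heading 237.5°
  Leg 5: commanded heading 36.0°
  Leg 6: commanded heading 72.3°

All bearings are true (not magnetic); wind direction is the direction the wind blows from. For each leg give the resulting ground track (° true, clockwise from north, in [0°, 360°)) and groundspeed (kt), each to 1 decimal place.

Leg 1: track=349.0°, groundspeed=186.4 kt
Leg 2: track=238.3°, groundspeed=209.8 kt
Leg 3: track=225.1°, groundspeed=207.5 kt
Leg 4: track=239.4°, groundspeed=209.9 kt
Leg 5: track=31.3°, groundspeed=172.6 kt
Leg 6: track=71.8°, groundspeed=166.9 kt

Leg 1: heading 355.7°; drift -6.7° → track 349.0°, groundspeed 186.4 kt
Leg 2: heading 236.3°; drift +2.0° → track 238.3°, groundspeed 209.8 kt
Leg 3: heading 221.7°; drift +3.4° → track 225.1°, groundspeed 207.5 kt
Leg 4: heading 237.5°; drift +1.9° → track 239.4°, groundspeed 209.9 kt
Leg 5: heading 36.0°; drift -4.7° → track 31.3°, groundspeed 172.6 kt
Leg 6: heading 72.3°; drift -0.5° → track 71.8°, groundspeed 166.9 kt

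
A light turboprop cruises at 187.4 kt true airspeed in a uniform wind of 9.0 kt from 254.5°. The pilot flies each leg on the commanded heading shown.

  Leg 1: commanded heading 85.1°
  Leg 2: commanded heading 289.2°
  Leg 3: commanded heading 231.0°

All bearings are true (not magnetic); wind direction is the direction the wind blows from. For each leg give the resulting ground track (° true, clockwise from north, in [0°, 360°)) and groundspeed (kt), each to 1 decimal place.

Leg 1: heading 85.1°; drift -0.5° → track 84.6°, groundspeed 196.3 kt
Leg 2: heading 289.2°; drift +1.6° → track 290.8°, groundspeed 180.1 kt
Leg 3: heading 231.0°; drift -1.1° → track 229.9°, groundspeed 179.2 kt

Leg 1: track=84.6°, groundspeed=196.3 kt
Leg 2: track=290.8°, groundspeed=180.1 kt
Leg 3: track=229.9°, groundspeed=179.2 kt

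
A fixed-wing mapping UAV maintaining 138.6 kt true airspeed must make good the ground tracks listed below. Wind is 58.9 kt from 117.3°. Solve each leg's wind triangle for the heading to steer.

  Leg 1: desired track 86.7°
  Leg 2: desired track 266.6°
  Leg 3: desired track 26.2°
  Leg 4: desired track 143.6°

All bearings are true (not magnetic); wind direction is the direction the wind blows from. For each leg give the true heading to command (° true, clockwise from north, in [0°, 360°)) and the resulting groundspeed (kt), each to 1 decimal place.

Leg 1: heading=99.2°, groundspeed=84.6 kt
Leg 2: heading=254.1°, groundspeed=185.9 kt
Leg 3: heading=51.3°, groundspeed=126.6 kt
Leg 4: heading=132.7°, groundspeed=83.3 kt

Leg 1: desired track 86.7°; wind correction +12.5° → command heading 99.2°, groundspeed 84.6 kt
Leg 2: desired track 266.6°; wind correction -12.5° → command heading 254.1°, groundspeed 185.9 kt
Leg 3: desired track 26.2°; wind correction +25.1° → command heading 51.3°, groundspeed 126.6 kt
Leg 4: desired track 143.6°; wind correction -10.9° → command heading 132.7°, groundspeed 83.3 kt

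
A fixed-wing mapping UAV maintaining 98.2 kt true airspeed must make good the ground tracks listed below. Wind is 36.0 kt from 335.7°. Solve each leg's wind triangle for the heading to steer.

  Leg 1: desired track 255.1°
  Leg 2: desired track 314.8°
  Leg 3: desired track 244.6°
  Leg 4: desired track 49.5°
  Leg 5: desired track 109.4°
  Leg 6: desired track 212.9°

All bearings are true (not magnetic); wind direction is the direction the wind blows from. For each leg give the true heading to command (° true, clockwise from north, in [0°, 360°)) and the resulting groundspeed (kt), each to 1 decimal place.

Leg 1: desired track 255.1°; wind correction +21.2° → command heading 276.3°, groundspeed 85.7 kt
Leg 2: desired track 314.8°; wind correction +7.5° → command heading 322.3°, groundspeed 63.7 kt
Leg 3: desired track 244.6°; wind correction +21.5° → command heading 266.1°, groundspeed 92.1 kt
Leg 4: desired track 49.5°; wind correction -20.6° → command heading 28.9°, groundspeed 81.9 kt
Leg 5: desired track 109.4°; wind correction -15.4° → command heading 94.0°, groundspeed 119.6 kt
Leg 6: desired track 212.9°; wind correction +17.9° → command heading 230.8°, groundspeed 112.9 kt

Leg 1: heading=276.3°, groundspeed=85.7 kt
Leg 2: heading=322.3°, groundspeed=63.7 kt
Leg 3: heading=266.1°, groundspeed=92.1 kt
Leg 4: heading=28.9°, groundspeed=81.9 kt
Leg 5: heading=94.0°, groundspeed=119.6 kt
Leg 6: heading=230.8°, groundspeed=112.9 kt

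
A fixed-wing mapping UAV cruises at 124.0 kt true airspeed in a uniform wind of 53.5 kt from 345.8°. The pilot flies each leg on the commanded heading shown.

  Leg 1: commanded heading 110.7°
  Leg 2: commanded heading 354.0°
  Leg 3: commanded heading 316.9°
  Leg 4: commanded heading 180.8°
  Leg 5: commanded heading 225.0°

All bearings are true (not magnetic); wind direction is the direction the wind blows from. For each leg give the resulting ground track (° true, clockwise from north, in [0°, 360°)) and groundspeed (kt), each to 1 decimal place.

Leg 1: heading 110.7°; drift +15.8° → track 126.5°, groundspeed 160.7 kt
Leg 2: heading 354.0°; drift +6.1° → track 0.1°, groundspeed 71.5 kt
Leg 3: heading 316.9°; drift -18.5° → track 298.4°, groundspeed 81.4 kt
Leg 4: heading 180.8°; drift -4.5° → track 176.3°, groundspeed 176.2 kt
Leg 5: heading 225.0°; drift -16.9° → track 208.1°, groundspeed 158.2 kt

Leg 1: track=126.5°, groundspeed=160.7 kt
Leg 2: track=0.1°, groundspeed=71.5 kt
Leg 3: track=298.4°, groundspeed=81.4 kt
Leg 4: track=176.3°, groundspeed=176.2 kt
Leg 5: track=208.1°, groundspeed=158.2 kt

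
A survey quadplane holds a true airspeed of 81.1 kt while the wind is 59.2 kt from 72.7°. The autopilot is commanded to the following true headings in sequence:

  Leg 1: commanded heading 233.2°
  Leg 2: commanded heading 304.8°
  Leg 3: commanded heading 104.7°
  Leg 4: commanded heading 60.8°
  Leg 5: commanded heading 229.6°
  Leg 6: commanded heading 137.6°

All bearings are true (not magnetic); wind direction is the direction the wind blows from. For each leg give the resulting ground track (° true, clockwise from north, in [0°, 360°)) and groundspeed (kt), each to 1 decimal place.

Leg 1: track=241.4°, groundspeed=138.3 kt
Leg 2: track=283.1°, groundspeed=126.4 kt
Leg 3: track=150.1°, groundspeed=44.0 kt
Leg 4: track=33.0°, groundspeed=26.2 kt
Leg 5: track=239.3°, groundspeed=137.5 kt
Leg 6: track=181.4°, groundspeed=77.5 kt

Leg 1: heading 233.2°; drift +8.2° → track 241.4°, groundspeed 138.3 kt
Leg 2: heading 304.8°; drift -21.7° → track 283.1°, groundspeed 126.4 kt
Leg 3: heading 104.7°; drift +45.4° → track 150.1°, groundspeed 44.0 kt
Leg 4: heading 60.8°; drift -27.8° → track 33.0°, groundspeed 26.2 kt
Leg 5: heading 229.6°; drift +9.7° → track 239.3°, groundspeed 137.5 kt
Leg 6: heading 137.6°; drift +43.8° → track 181.4°, groundspeed 77.5 kt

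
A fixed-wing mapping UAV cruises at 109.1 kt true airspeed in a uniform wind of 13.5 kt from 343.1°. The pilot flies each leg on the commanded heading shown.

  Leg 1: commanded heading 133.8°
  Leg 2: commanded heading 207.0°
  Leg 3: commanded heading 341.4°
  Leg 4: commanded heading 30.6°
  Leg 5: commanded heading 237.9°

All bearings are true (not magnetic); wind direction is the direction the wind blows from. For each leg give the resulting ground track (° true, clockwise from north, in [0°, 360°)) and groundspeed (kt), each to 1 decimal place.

Leg 1: heading 133.8°; drift +3.1° → track 136.9°, groundspeed 121.1 kt
Leg 2: heading 207.0°; drift -4.5° → track 202.5°, groundspeed 119.2 kt
Leg 3: heading 341.4°; drift -0.2° → track 341.2°, groundspeed 95.6 kt
Leg 4: heading 30.6°; drift +5.7° → track 36.3°, groundspeed 100.5 kt
Leg 5: heading 237.9°; drift -6.6° → track 231.3°, groundspeed 113.4 kt

Leg 1: track=136.9°, groundspeed=121.1 kt
Leg 2: track=202.5°, groundspeed=119.2 kt
Leg 3: track=341.2°, groundspeed=95.6 kt
Leg 4: track=36.3°, groundspeed=100.5 kt
Leg 5: track=231.3°, groundspeed=113.4 kt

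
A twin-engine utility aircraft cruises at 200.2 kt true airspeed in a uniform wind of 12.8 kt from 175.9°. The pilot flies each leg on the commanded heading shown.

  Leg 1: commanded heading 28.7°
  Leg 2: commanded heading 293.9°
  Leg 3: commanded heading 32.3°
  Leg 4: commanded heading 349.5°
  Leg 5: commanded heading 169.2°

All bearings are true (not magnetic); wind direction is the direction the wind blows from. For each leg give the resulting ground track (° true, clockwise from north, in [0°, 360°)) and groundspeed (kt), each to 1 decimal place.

Leg 1: heading 28.7°; drift -1.9° → track 26.8°, groundspeed 211.1 kt
Leg 2: heading 293.9°; drift +3.1° → track 297.0°, groundspeed 206.5 kt
Leg 3: heading 32.3°; drift -2.1° → track 30.2°, groundspeed 210.6 kt
Leg 4: heading 349.5°; drift +0.4° → track 349.9°, groundspeed 212.9 kt
Leg 5: heading 169.2°; drift -0.5° → track 168.7°, groundspeed 187.5 kt

Leg 1: track=26.8°, groundspeed=211.1 kt
Leg 2: track=297.0°, groundspeed=206.5 kt
Leg 3: track=30.2°, groundspeed=210.6 kt
Leg 4: track=349.9°, groundspeed=212.9 kt
Leg 5: track=168.7°, groundspeed=187.5 kt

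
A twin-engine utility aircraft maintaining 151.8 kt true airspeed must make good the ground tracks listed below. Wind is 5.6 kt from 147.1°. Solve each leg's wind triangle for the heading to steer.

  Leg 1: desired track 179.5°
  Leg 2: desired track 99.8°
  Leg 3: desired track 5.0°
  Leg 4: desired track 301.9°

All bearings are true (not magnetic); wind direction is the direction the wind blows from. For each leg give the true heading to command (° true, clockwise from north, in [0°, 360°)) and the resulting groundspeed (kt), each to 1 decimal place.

Leg 1: heading=178.4°, groundspeed=147.0 kt
Leg 2: heading=101.4°, groundspeed=147.9 kt
Leg 3: heading=6.3°, groundspeed=156.2 kt
Leg 4: heading=301.0°, groundspeed=156.8 kt

Leg 1: desired track 179.5°; wind correction -1.1° → command heading 178.4°, groundspeed 147.0 kt
Leg 2: desired track 99.8°; wind correction +1.6° → command heading 101.4°, groundspeed 147.9 kt
Leg 3: desired track 5.0°; wind correction +1.3° → command heading 6.3°, groundspeed 156.2 kt
Leg 4: desired track 301.9°; wind correction -0.9° → command heading 301.0°, groundspeed 156.8 kt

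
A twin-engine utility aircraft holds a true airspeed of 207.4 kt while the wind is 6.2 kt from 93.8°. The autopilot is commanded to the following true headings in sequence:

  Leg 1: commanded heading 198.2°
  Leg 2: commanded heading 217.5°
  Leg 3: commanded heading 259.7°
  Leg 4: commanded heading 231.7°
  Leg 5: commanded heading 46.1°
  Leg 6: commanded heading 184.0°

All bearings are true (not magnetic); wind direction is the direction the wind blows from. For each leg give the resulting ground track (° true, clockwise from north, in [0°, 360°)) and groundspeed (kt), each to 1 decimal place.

Leg 1: track=199.8°, groundspeed=209.0 kt
Leg 2: track=218.9°, groundspeed=210.9 kt
Leg 3: track=260.1°, groundspeed=213.4 kt
Leg 4: track=232.8°, groundspeed=212.0 kt
Leg 5: track=44.8°, groundspeed=203.3 kt
Leg 6: track=185.7°, groundspeed=207.5 kt

Leg 1: heading 198.2°; drift +1.6° → track 199.8°, groundspeed 209.0 kt
Leg 2: heading 217.5°; drift +1.4° → track 218.9°, groundspeed 210.9 kt
Leg 3: heading 259.7°; drift +0.4° → track 260.1°, groundspeed 213.4 kt
Leg 4: heading 231.7°; drift +1.1° → track 232.8°, groundspeed 212.0 kt
Leg 5: heading 46.1°; drift -1.3° → track 44.8°, groundspeed 203.3 kt
Leg 6: heading 184.0°; drift +1.7° → track 185.7°, groundspeed 207.5 kt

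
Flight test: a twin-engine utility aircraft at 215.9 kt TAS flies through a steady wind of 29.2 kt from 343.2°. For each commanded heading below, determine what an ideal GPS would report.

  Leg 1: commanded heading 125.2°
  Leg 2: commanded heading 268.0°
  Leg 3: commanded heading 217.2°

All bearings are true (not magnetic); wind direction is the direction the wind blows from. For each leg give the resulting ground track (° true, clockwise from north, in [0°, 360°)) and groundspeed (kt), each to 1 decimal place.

Leg 1: track=129.5°, groundspeed=239.6 kt
Leg 2: track=260.3°, groundspeed=210.3 kt
Leg 3: track=211.4°, groundspeed=234.3 kt

Leg 1: heading 125.2°; drift +4.3° → track 129.5°, groundspeed 239.6 kt
Leg 2: heading 268.0°; drift -7.7° → track 260.3°, groundspeed 210.3 kt
Leg 3: heading 217.2°; drift -5.8° → track 211.4°, groundspeed 234.3 kt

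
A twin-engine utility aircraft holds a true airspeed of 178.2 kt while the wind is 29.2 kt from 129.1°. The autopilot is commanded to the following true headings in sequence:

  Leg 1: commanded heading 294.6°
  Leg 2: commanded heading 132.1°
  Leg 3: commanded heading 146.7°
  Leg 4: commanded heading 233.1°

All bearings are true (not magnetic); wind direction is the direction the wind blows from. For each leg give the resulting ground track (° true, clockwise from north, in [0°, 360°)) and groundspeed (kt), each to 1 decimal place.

Leg 1: track=296.6°, groundspeed=206.6 kt
Leg 2: track=132.7°, groundspeed=149.0 kt
Leg 3: track=150.1°, groundspeed=150.6 kt
Leg 4: track=241.8°, groundspeed=187.4 kt

Leg 1: heading 294.6°; drift +2.0° → track 296.6°, groundspeed 206.6 kt
Leg 2: heading 132.1°; drift +0.6° → track 132.7°, groundspeed 149.0 kt
Leg 3: heading 146.7°; drift +3.4° → track 150.1°, groundspeed 150.6 kt
Leg 4: heading 233.1°; drift +8.7° → track 241.8°, groundspeed 187.4 kt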